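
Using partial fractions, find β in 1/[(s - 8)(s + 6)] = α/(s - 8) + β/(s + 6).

Cover-up at s = -6: β = 1/(-6 - 8) = -1/14


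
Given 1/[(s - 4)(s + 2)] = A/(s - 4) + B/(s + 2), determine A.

Cover-up at s = 4: A = 1/(4 + 2) = 1/6


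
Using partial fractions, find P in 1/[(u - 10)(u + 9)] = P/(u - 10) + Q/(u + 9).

Cover-up at u = 10: P = 1/(10 + 9) = 1/19


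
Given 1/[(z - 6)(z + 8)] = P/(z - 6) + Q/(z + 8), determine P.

Cover-up at z = 6: P = 1/(6 + 8) = 1/14


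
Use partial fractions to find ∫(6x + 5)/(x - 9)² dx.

Decompose: α = 6, β = 6·9 + 5 = 59, so (6x + 5)/(x - 9)² = 6/(x - 9) + 59/(x - 9)². Integrate: ∫ α/(x - 9) dx = 6 ln|(x - 9)|; ∫ β/(x - 9)² dx = -59/(x - 9). Sum: 6 ln|(x - 9)| - 59/(x - 9) + C


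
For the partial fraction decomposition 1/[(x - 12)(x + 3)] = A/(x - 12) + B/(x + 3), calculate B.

Cover-up at x = -3: B = 1/(-3 - 12) = -1/15


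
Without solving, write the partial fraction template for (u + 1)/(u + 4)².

Repeated linear factor: P/(u + 4) + Q/(u + 4)²


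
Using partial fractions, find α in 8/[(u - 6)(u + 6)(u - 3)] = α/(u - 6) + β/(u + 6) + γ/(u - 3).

Cover-up at u = 6: α = 8/[(6 + 6)(6 - 3)] = 8/[(12)(3)] = 8/36 = 2/9


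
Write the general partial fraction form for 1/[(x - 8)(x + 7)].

Distinct linear factors: P/(x - 8) + Q/(x + 7)


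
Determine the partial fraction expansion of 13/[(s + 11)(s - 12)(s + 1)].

Using cover-up method: α = 13/230, β = 1/23, γ = -1/10
Result: (13/230)/(s + 11) + (1/23)/(s - 12) - (1/10)/(s + 1)


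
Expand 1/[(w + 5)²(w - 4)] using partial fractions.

Cover-up at w=4: R = 1/(4 + 5)² = 1/81. Cover-up at w=-5: Q = 1/(-5 - 4) = -1/9. Comparing w² coeff: P = -R = -1/81
Result: (-1/81)/(w + 5) - (1/9)/(w + 5)² + (1/81)/(w - 4)


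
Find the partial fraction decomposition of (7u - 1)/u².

(7u - 1) = αu + β. At u = 0: β = 7·0 - 1 = -1. Coeff of u: α = 7
Result: 7/u - 1/u²


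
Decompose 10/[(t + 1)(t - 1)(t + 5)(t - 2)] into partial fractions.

Using Heaviside cover-up: (5/12)/(t + 1) - (5/6)/(t - 1) - (5/84)/(t + 5) + (10/21)/(t - 2)


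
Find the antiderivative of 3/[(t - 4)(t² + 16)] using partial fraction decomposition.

Cover-up at t=4: A = 3/(4²+16) = 3/32. Coeff matching: B = -3/32, C = -3/8. Decomposition: (3/32)/(t - 4) - ((3/32)t + 3/8)/(t² + 16). Integrate: linear → ln, quadratic → (1/2)ln + arctan: (3/32) ln|(t - 4)| - (3/64) ln(t² + 16) - (3/32) arctan(t/4) + C


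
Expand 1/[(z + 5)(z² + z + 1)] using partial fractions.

Cover-up at z = -5: P = 1/((-5)² + 1·(-5) + 1) = 1/21. Then Q = -P = -1/21, R = -P·(1 - 5) = 4/21
Result: (1/21)/(z + 5) - ((1/21)z - 4/21)/(z² + z + 1)


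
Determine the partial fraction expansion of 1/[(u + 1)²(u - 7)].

Cover-up at u=7: C = 1/(7 + 1)² = 1/64. Cover-up at u=-1: B = 1/(-1 - 7) = -1/8. Comparing u² coeff: A = -C = -1/64
Result: (-1/64)/(u + 1) - (1/8)/(u + 1)² + (1/64)/(u - 7)


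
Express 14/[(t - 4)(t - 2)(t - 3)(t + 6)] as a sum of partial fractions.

Using Heaviside cover-up: (7/10)/(t - 4) + (7/8)/(t - 2) - (14/9)/(t - 3) - (7/360)/(t + 6)


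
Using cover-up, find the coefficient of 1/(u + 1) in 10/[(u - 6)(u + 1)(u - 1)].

Cover (u + 1), set u=-1: 10/[(-1 - 6)(-1 - 1)] = 5/7


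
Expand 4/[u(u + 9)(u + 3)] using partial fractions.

Using cover-up method: α = 4/27, β = 2/27, γ = -2/9
Result: (4/27)/u + (2/27)/(u + 9) - (2/9)/(u + 3)


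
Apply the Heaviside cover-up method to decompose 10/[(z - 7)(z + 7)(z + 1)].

Cover (z - 7), z=7: A = 10/[(7 + 7)(7 + 1)] = 5/56. Cover (z + 7), z=-7: B = 10/[(-7 - 7)(-7 + 1)] = 5/42. Cover (z + 1), z=-1: C = 10/[(-1 - 7)(-1 + 7)] = -5/24.
Result: (5/56)/(z - 7) + (5/42)/(z + 7) - (5/24)/(z + 1)


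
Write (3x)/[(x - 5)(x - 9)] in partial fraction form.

At x=5: P = (3·5 + 0)/(5 - 9) = -15/4. At x=9: Q = (3·9 + 0)/(9 - 5) = 27/4
Result: (-15/4)/(x - 5) + (27/4)/(x - 9)


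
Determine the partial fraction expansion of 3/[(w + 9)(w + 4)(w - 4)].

Using cover-up method: P = 3/65, Q = -3/40, R = 3/104
Result: (3/65)/(w + 9) - (3/40)/(w + 4) + (3/104)/(w - 4)


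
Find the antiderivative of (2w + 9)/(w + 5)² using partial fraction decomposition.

Decompose: P = 2, Q = 2·(-5) + 9 = -1, so (2w + 9)/(w + 5)² = 2/(w + 5) - 1/(w + 5)². Integrate: ∫ P/(w + 5) dw = 2 ln|(w + 5)|; ∫ Q/(w + 5)² dw = 1/(w + 5). Sum: 2 ln|(w + 5)| + 1/(w + 5) + C


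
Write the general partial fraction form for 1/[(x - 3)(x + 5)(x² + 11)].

Two linear + quadratic: α/(x - 3) + β/(x + 5) + (γx + δ)/(x² + 11)


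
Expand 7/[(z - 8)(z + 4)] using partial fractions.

7/(z - 8)(z + 4) = α/(z - 8) + β/(z + 4). α = 7/(8 + 4) = 7/12, β = 7/(-4 - 8) = -7/12
Result: (7/12)/(z - 8) - (7/12)/(z + 4)


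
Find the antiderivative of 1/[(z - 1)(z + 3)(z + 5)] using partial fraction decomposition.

Cover-up: α = 1/24, β = -1/8, γ = 1/12. Decomposition: (1/24)/(z - 1) - (1/8)/(z + 3) + (1/12)/(z + 5). Integrate each term: (1/24) ln|(z - 1)| - (1/8) ln|(z + 3)| + (1/12) ln|(z + 5)| + C


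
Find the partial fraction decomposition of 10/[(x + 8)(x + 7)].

10/(x + 8)(x + 7) = P/(x + 8) + Q/(x + 7). P = 10/(-8 + 7) = -10, Q = 10/(-7 + 8) = 10
Result: -10/(x + 8) + 10/(x + 7)


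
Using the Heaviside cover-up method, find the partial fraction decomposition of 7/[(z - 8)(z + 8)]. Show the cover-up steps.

Cover (z - 8): set z=8, get A = 7/(8 + 8) = 7/16. Cover (z + 8): set z=-8, get B = 7/(-8 - 8) = -7/16.
Result: (7/16)/(z - 8) - (7/16)/(z + 8)


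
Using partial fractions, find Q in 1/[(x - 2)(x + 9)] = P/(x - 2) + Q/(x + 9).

Cover-up at x = -9: Q = 1/(-9 - 2) = -1/11


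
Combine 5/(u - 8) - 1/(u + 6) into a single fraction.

Common denominator (u - 8)(u + 6). Numerator: 5(u + 6) - 1(u - 8) = (5u + 30) - (u - 8) = 4u + 38
Result: (4u + 38)/[(u - 8)(u + 6)]


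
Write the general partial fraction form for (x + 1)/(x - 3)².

Repeated linear factor: A/(x - 3) + B/(x - 3)²


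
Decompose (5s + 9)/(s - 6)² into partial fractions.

(5s + 9) = α(s - 6) + β. At s = 6: β = 5·6 + 9 = 39. Coeff of s: α = 5
Result: 5/(s - 6) + 39/(s - 6)²


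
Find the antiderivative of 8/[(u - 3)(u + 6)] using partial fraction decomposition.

Decompose: 8/[(u - 3)(u + 6)] = (8/9)/(u - 3) - (8/9)/(u + 6). Integrate each term: (8/9) ln|(u - 3)| - (8/9) ln|(u + 6)| + C


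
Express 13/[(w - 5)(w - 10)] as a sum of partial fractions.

13/(w - 5)(w - 10) = P/(w - 5) + Q/(w - 10). P = 13/(5 - 10) = -13/5, Q = 13/(10 - 5) = 13/5
Result: (-13/5)/(w - 5) + (13/5)/(w - 10)


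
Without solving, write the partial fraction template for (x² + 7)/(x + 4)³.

Repeated linear factor (power 3): α/(x + 4) + β/(x + 4)² + γ/(x + 4)³


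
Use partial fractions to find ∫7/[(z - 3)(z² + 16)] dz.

Cover-up at z=3: P = 7/(3²+16) = 7/25. Coeff matching: Q = -7/25, R = -21/25. Decomposition: (7/25)/(z - 3) - ((7/25)z + 21/25)/(z² + 16). Integrate: linear → ln, quadratic → (1/2)ln + arctan: (7/25) ln|(z - 3)| - (7/50) ln(z² + 16) - (21/100) arctan(z/4) + C


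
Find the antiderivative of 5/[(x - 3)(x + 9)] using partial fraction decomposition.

Decompose: 5/[(x - 3)(x + 9)] = (5/12)/(x - 3) - (5/12)/(x + 9). Integrate each term: (5/12) ln|(x - 3)| - (5/12) ln|(x + 9)| + C


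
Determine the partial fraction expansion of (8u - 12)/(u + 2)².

(8u - 12) = P(u + 2) + Q. At u = -2: Q = 8·(-2) - 12 = -28. Coeff of u: P = 8
Result: 8/(u + 2) - 28/(u + 2)²


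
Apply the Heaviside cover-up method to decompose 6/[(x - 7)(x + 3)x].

Cover (x - 7), x=7: P = 6/[(7 + 3)(7 - 0)] = 3/35. Cover (x + 3), x=-3: Q = 6/[(-3 - 7)(-3 - 0)] = 1/5. Cover x, x=0: R = 6/[(0 - 7)(0 + 3)] = -2/7.
Result: (3/35)/(x - 7) + (1/5)/(x + 3) - (2/7)/x


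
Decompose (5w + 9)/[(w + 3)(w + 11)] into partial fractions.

At w=-3: A = (5·(-3) + 9)/(-3 + 11) = -3/4. At w=-11: B = (5·(-11) + 9)/(-11 + 3) = 23/4
Result: (-3/4)/(w + 3) + (23/4)/(w + 11)


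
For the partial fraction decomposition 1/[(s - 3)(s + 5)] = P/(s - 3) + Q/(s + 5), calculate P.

Cover-up at s = 3: P = 1/(3 + 5) = 1/8


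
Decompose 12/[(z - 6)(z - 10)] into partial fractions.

12/(z - 6)(z - 10) = α/(z - 6) + β/(z - 10). α = 12/(6 - 10) = -3, β = 12/(10 - 6) = 3
Result: -3/(z - 6) + 3/(z - 10)


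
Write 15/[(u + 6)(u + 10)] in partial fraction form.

15/(u + 6)(u + 10) = α/(u + 6) + β/(u + 10). α = 15/(-6 + 10) = 15/4, β = 15/(-10 + 6) = -15/4
Result: (15/4)/(u + 6) - (15/4)/(u + 10)


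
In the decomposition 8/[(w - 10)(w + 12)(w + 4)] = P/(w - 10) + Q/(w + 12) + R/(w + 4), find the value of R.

Cover-up at w = -4: R = 8/[(-4 - 10)(-4 + 12)] = 8/[(-14)(8)] = -8/112 = -1/14


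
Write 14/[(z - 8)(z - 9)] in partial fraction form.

14/(z - 8)(z - 9) = P/(z - 8) + Q/(z - 9). P = 14/(8 - 9) = -14, Q = 14/(9 - 8) = 14
Result: -14/(z - 8) + 14/(z - 9)


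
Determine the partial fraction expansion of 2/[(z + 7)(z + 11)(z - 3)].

Using cover-up method: A = -1/20, B = 1/28, C = 1/70
Result: (-1/20)/(z + 7) + (1/28)/(z + 11) + (1/70)/(z - 3)


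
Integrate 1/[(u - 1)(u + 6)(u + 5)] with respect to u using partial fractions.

Cover-up: P = 1/42, Q = 1/7, R = -1/6. Decomposition: (1/42)/(u - 1) + (1/7)/(u + 6) - (1/6)/(u + 5). Integrate each term: (1/42) ln|(u - 1)| + (1/7) ln|(u + 6)| - (1/6) ln|(u + 5)| + C


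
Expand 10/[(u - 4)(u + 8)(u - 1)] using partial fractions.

Using cover-up method: A = 5/18, B = 5/54, C = -10/27
Result: (5/18)/(u - 4) + (5/54)/(u + 8) - (10/27)/(u - 1)


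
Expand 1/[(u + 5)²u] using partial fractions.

Cover-up at u=0: γ = 1/(0 + 5)² = 1/25. Cover-up at u=-5: β = 1/(-5 - 0) = -1/5. Comparing u² coeff: α = -γ = -1/25
Result: (-1/25)/(u + 5) - (1/5)/(u + 5)² + (1/25)/u


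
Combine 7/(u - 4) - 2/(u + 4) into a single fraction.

Common denominator (u - 4)(u + 4). Numerator: 7(u + 4) - 2(u - 4) = (7u + 28) - (2u - 8) = 5u + 36
Result: (5u + 36)/[(u - 4)(u + 4)]


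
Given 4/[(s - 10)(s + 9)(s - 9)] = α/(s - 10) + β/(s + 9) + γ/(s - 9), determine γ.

Cover-up at s = 9: γ = 4/[(9 - 10)(9 + 9)] = 4/[(-1)(18)] = -4/18 = -2/9


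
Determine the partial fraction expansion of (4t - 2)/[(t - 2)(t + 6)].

At t=2: A = (4·2 - 2)/(2 + 6) = 3/4. At t=-6: B = (4·(-6) - 2)/(-6 - 2) = 13/4
Result: (3/4)/(t - 2) + (13/4)/(t + 6)


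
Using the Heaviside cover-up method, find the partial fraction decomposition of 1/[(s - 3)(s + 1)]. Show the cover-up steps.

Cover (s - 3): set s=3, get P = 1/(3 + 1) = 1/4. Cover (s + 1): set s=-1, get Q = 1/(-1 - 3) = -1/4.
Result: (1/4)/(s - 3) - (1/4)/(s + 1)


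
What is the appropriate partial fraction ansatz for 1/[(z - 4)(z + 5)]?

Distinct linear factors: A/(z - 4) + B/(z + 5)


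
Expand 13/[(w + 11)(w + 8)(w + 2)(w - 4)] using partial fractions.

Using Heaviside cover-up: (-13/405)/(w + 11) + (13/216)/(w + 8) - (13/324)/(w + 2) + (13/1080)/(w - 4)


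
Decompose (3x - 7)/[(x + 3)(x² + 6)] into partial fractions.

At x=-3: A = (3·(-3) - 7)/((-3)² + 6) = -16/15. B = -A = 16/15, C = 3 - (-3)·A = -1/5
Result: (-16/15)/(x + 3) + ((16/15)x - 1/5)/(x² + 6)


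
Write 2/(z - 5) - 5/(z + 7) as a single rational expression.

Common denominator (z - 5)(z + 7). Numerator: 2(z + 7) - 5(z - 5) = (2z + 14) - (5z - 25) = -3z + 39
Result: (-3z + 39)/[(z - 5)(z + 7)]


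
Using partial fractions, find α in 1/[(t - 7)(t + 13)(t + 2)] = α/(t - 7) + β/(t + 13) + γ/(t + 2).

Cover-up at t = 7: α = 1/[(7 + 13)(7 + 2)] = 1/[(20)(9)] = 1/180


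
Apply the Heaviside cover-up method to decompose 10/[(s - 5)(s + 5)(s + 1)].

Cover (s - 5), s=5: P = 10/[(5 + 5)(5 + 1)] = 1/6. Cover (s + 5), s=-5: Q = 10/[(-5 - 5)(-5 + 1)] = 1/4. Cover (s + 1), s=-1: R = 10/[(-1 - 5)(-1 + 5)] = -5/12.
Result: (1/6)/(s - 5) + (1/4)/(s + 5) - (5/12)/(s + 1)


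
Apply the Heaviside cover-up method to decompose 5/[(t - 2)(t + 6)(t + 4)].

Cover (t - 2), t=2: A = 5/[(2 + 6)(2 + 4)] = 5/48. Cover (t + 6), t=-6: B = 5/[(-6 - 2)(-6 + 4)] = 5/16. Cover (t + 4), t=-4: C = 5/[(-4 - 2)(-4 + 6)] = -5/12.
Result: (5/48)/(t - 2) + (5/16)/(t + 6) - (5/12)/(t + 4)


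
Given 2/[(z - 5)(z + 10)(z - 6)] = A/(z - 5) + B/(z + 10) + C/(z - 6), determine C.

Cover-up at z = 6: C = 2/[(6 - 5)(6 + 10)] = 2/[(1)(16)] = 2/16 = 1/8


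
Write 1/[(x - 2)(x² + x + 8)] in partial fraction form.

Cover-up at x = 2: α = 1/(2² + 1·2 + 8) = 1/14. Then β = -α = -1/14, γ = -α·(1 + 2) = -3/14
Result: (1/14)/(x - 2) - ((1/14)x + 3/14)/(x² + x + 8)


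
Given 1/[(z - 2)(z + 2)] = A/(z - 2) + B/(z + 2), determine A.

Cover-up at z = 2: A = 1/(2 + 2) = 1/4


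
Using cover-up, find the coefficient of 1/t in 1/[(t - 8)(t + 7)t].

Cover t, set t=0: 1/[(0 - 8)(0 + 7)] = -1/56


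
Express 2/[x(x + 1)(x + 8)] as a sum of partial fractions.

Using cover-up method: P = 1/4, Q = -2/7, R = 1/28
Result: (1/4)/x - (2/7)/(x + 1) + (1/28)/(x + 8)


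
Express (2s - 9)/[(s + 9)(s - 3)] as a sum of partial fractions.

At s=-9: A = (2·(-9) - 9)/(-9 - 3) = 9/4. At s=3: B = (2·3 - 9)/(3 + 9) = -1/4
Result: (9/4)/(s + 9) - (1/4)/(s - 3)


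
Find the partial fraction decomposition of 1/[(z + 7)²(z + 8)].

Cover-up at z=-8: γ = 1/(-8 + 7)² = 1. Cover-up at z=-7: β = 1/(-7 + 8) = 1. Comparing z² coeff: α = -γ = -1
Result: -1/(z + 7) + 1/(z + 7)² + 1/(z + 8)


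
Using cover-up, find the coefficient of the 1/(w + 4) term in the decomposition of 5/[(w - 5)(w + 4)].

Cover (w + 4), set w=-4: 5/((w - 5) at w=-4) = 5/(-9) = -5/9


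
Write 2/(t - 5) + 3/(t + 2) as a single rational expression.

Common denominator (t - 5)(t + 2). Numerator: 2(t + 2) + 3(t - 5) = (2t + 4) + (3t - 15) = 5t - 11
Result: (5t - 11)/[(t - 5)(t + 2)]


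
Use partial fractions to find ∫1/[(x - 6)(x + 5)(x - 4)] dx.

Cover-up: α = 1/22, β = 1/99, γ = -1/18. Decomposition: (1/22)/(x - 6) + (1/99)/(x + 5) - (1/18)/(x - 4). Integrate each term: (1/22) ln|(x - 6)| + (1/99) ln|(x + 5)| - (1/18) ln|(x - 4)| + C


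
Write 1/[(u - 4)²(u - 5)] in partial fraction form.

Cover-up at u=5: C = 1/(5 - 4)² = 1. Cover-up at u=4: B = 1/(4 - 5) = -1. Comparing u² coeff: A = -C = -1
Result: -1/(u - 4) - 1/(u - 4)² + 1/(u - 5)


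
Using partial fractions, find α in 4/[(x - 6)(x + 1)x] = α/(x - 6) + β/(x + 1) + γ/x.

Cover-up at x = 6: α = 4/[(6 + 1)(6 - 0)] = 4/[(7)(6)] = 4/42 = 2/21


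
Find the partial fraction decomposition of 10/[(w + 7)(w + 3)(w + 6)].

Using cover-up method: α = 5/2, β = 5/6, γ = -10/3
Result: (5/2)/(w + 7) + (5/6)/(w + 3) - (10/3)/(w + 6)


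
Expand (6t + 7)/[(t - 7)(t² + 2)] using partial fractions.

At t=7: A = (6·7 + 7)/(7² + 2) = 49/51. B = -A = -49/51, C = 6 - 7·A = -37/51
Result: (49/51)/(t - 7) - ((49/51)t + 37/51)/(t² + 2)


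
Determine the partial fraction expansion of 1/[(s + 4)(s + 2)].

1/(s + 4)(s + 2) = A/(s + 4) + B/(s + 2). A = 1/(-4 + 2) = -1/2, B = 1/(-2 + 4) = 1/2
Result: (-1/2)/(s + 4) + (1/2)/(s + 2)


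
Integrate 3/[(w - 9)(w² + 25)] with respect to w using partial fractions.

Cover-up at w=9: α = 3/(9²+25) = 3/106. Coeff matching: β = -3/106, γ = -27/106. Decomposition: (3/106)/(w - 9) - ((3/106)w + 27/106)/(w² + 25). Integrate: linear → ln, quadratic → (1/2)ln + arctan: (3/106) ln|(w - 9)| - (3/212) ln(w² + 25) - (27/530) arctan(w/5) + C


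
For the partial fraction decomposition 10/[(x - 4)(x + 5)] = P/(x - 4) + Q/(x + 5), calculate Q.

Cover-up at x = -5: Q = 10/(-5 - 4) = -10/9


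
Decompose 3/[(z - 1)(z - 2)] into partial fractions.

3/(z - 1)(z - 2) = P/(z - 1) + Q/(z - 2). P = 3/(1 - 2) = -3, Q = 3/(2 - 1) = 3
Result: -3/(z - 1) + 3/(z - 2)


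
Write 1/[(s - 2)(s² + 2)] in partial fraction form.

Cover-up at s = 2: A = 1/(2² + 2) = 1/6. Then B = -A = -1/6, C = -A·(0 + 2) = -1/3
Result: (1/6)/(s - 2) - ((1/6)s + 1/3)/(s² + 2)


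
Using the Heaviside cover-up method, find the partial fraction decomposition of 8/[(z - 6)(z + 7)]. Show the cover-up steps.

Cover (z - 6): set z=6, get A = 8/(6 + 7) = 8/13. Cover (z + 7): set z=-7, get B = 8/(-7 - 6) = -8/13.
Result: (8/13)/(z - 6) - (8/13)/(z + 7)


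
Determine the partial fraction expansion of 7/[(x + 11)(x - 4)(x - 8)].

Using cover-up method: A = 7/285, B = -7/60, C = 7/76
Result: (7/285)/(x + 11) - (7/60)/(x - 4) + (7/76)/(x - 8)


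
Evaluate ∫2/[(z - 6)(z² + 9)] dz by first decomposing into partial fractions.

Cover-up at z=6: α = 2/(6²+9) = 2/45. Coeff matching: β = -2/45, γ = -4/15. Decomposition: (2/45)/(z - 6) - ((2/45)z + 4/15)/(z² + 9). Integrate: linear → ln, quadratic → (1/2)ln + arctan: (2/45) ln|(z - 6)| - (1/45) ln(z² + 9) - (4/45) arctan(z/3) + C


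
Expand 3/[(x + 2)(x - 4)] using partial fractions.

3/(x + 2)(x - 4) = A/(x + 2) + B/(x - 4). A = 3/(-2 - 4) = -1/2, B = 3/(4 + 2) = 1/2
Result: (-1/2)/(x + 2) + (1/2)/(x - 4)


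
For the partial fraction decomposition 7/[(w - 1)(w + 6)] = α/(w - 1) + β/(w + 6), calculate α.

Cover-up at w = 1: α = 7/(1 + 6) = 7/7 = 1


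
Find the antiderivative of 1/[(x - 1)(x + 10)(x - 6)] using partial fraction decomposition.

Cover-up: α = -1/55, β = 1/176, γ = 1/80. Decomposition: (-1/55)/(x - 1) + (1/176)/(x + 10) + (1/80)/(x - 6). Integrate each term: (-1/55) ln|(x - 1)| + (1/176) ln|(x + 10)| + (1/80) ln|(x - 6)| + C


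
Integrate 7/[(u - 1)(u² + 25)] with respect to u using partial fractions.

Cover-up at u=1: α = 7/(1²+25) = 7/26. Coeff matching: β = -7/26, γ = -7/26. Decomposition: (7/26)/(u - 1) - ((7/26)u + 7/26)/(u² + 25). Integrate: linear → ln, quadratic → (1/2)ln + arctan: (7/26) ln|(u - 1)| - (7/52) ln(u² + 25) - (7/130) arctan(u/5) + C


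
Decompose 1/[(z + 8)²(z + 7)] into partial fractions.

Cover-up at z=-7: γ = 1/(-7 + 8)² = 1. Cover-up at z=-8: β = 1/(-8 + 7) = -1. Comparing z² coeff: α = -γ = -1
Result: -1/(z + 8) - 1/(z + 8)² + 1/(z + 7)


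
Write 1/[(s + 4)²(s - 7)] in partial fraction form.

Cover-up at s=7: C = 1/(7 + 4)² = 1/121. Cover-up at s=-4: B = 1/(-4 - 7) = -1/11. Comparing s² coeff: A = -C = -1/121
Result: (-1/121)/(s + 4) - (1/11)/(s + 4)² + (1/121)/(s - 7)


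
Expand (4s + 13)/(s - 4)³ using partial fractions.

(4s + 13) = α(s - 4)² + β(s - 4) + γ. At s = 4: γ = 4·4 + 13 = 29. Coefficients: α = 0, β = 4
Result: 4/(s - 4)² + 29/(s - 4)³


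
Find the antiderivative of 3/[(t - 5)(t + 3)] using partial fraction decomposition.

Decompose: 3/[(t - 5)(t + 3)] = (3/8)/(t - 5) - (3/8)/(t + 3). Integrate each term: (3/8) ln|(t - 5)| - (3/8) ln|(t + 3)| + C


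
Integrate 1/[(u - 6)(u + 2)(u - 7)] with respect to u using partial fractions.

Cover-up: P = -1/8, Q = 1/72, R = 1/9. Decomposition: (-1/8)/(u - 6) + (1/72)/(u + 2) + (1/9)/(u - 7). Integrate each term: (-1/8) ln|(u - 6)| + (1/72) ln|(u + 2)| + (1/9) ln|(u - 7)| + C


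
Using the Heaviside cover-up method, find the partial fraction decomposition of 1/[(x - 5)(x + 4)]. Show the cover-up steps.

Cover (x - 5): set x=5, get P = 1/(5 + 4) = 1/9. Cover (x + 4): set x=-4, get Q = 1/(-4 - 5) = -1/9.
Result: (1/9)/(x - 5) - (1/9)/(x + 4)


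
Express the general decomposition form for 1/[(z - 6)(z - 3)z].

Three distinct linear factors: A/(z - 6) + B/(z - 3) + C/z


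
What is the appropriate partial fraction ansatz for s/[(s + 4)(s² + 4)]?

Linear + irreducible quadratic: P/(s + 4) + (Qs + R)/(s² + 4)


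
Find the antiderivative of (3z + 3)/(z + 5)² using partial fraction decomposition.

Decompose: α = 3, β = 3·(-5) + 3 = -12, so (3z + 3)/(z + 5)² = 3/(z + 5) - 12/(z + 5)². Integrate: ∫ α/(z + 5) dz = 3 ln|(z + 5)|; ∫ β/(z + 5)² dz = 12/(z + 5). Sum: 3 ln|(z + 5)| + 12/(z + 5) + C


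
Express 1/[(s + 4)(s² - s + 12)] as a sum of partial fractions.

Cover-up at s = -4: α = 1/((-4)² - 1·(-4) + 12) = 1/32. Then β = -α = -1/32, γ = -α·(-1 - 4) = 5/32
Result: (1/32)/(s + 4) - ((1/32)s - 5/32)/(s² - s + 12)


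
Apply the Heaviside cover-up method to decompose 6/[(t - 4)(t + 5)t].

Cover (t - 4), t=4: α = 6/[(4 + 5)(4 - 0)] = 1/6. Cover (t + 5), t=-5: β = 6/[(-5 - 4)(-5 - 0)] = 2/15. Cover t, t=0: γ = 6/[(0 - 4)(0 + 5)] = -3/10.
Result: (1/6)/(t - 4) + (2/15)/(t + 5) - (3/10)/t


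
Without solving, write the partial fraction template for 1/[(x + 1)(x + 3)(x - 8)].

Three distinct linear factors: P/(x + 1) + Q/(x + 3) + R/(x - 8)


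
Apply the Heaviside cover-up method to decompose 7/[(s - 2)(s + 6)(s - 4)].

Cover (s - 2), s=2: A = 7/[(2 + 6)(2 - 4)] = -7/16. Cover (s + 6), s=-6: B = 7/[(-6 - 2)(-6 - 4)] = 7/80. Cover (s - 4), s=4: C = 7/[(4 - 2)(4 + 6)] = 7/20.
Result: (-7/16)/(s - 2) + (7/80)/(s + 6) + (7/20)/(s - 4)


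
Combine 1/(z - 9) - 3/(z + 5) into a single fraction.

Common denominator (z - 9)(z + 5). Numerator: 1(z + 5) - 3(z - 9) = (z + 5) - (3z - 27) = -2z + 32
Result: (-2z + 32)/[(z - 9)(z + 5)]


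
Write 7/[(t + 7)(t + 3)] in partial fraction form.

7/(t + 7)(t + 3) = A/(t + 7) + B/(t + 3). A = 7/(-7 + 3) = -7/4, B = 7/(-3 + 7) = 7/4
Result: (-7/4)/(t + 7) + (7/4)/(t + 3)


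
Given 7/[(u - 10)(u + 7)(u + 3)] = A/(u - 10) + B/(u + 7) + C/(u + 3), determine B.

Cover-up at u = -7: B = 7/[(-7 - 10)(-7 + 3)] = 7/[(-17)(-4)] = 7/68


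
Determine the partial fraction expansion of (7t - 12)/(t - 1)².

(7t - 12) = α(t - 1) + β. At t = 1: β = 7·1 - 12 = -5. Coeff of t: α = 7
Result: 7/(t - 1) - 5/(t - 1)²


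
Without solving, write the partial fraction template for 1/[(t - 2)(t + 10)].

Distinct linear factors: A/(t - 2) + B/(t + 10)


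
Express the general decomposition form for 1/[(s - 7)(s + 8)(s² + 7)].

Two linear + quadratic: A/(s - 7) + B/(s + 8) + (Cs + D)/(s² + 7)


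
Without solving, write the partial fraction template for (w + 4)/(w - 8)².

Repeated linear factor: A/(w - 8) + B/(w - 8)²


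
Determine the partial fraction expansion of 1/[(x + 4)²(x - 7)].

Cover-up at x=7: C = 1/(7 + 4)² = 1/121. Cover-up at x=-4: B = 1/(-4 - 7) = -1/11. Comparing x² coeff: A = -C = -1/121
Result: (-1/121)/(x + 4) - (1/11)/(x + 4)² + (1/121)/(x - 7)


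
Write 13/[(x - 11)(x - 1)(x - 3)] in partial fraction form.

Using cover-up method: α = 13/80, β = 13/20, γ = -13/16
Result: (13/80)/(x - 11) + (13/20)/(x - 1) - (13/16)/(x - 3)


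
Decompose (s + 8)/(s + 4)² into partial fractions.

(s + 8) = A(s + 4) + B. At s = -4: B = 1·(-4) + 8 = 4. Coeff of s: A = 1
Result: 1/(s + 4) + 4/(s + 4)²


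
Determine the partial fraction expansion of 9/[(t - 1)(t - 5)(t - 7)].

Using cover-up method: P = 3/8, Q = -9/8, R = 3/4
Result: (3/8)/(t - 1) - (9/8)/(t - 5) + (3/4)/(t - 7)


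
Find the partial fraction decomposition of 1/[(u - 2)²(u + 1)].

Cover-up at u=-1: γ = 1/(-1 - 2)² = 1/9. Cover-up at u=2: β = 1/(2 + 1) = 1/3. Comparing u² coeff: α = -γ = -1/9
Result: (-1/9)/(u - 2) + (1/3)/(u - 2)² + (1/9)/(u + 1)


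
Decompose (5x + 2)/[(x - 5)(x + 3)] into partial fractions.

At x=5: P = (5·5 + 2)/(5 + 3) = 27/8. At x=-3: Q = (5·(-3) + 2)/(-3 - 5) = 13/8
Result: (27/8)/(x - 5) + (13/8)/(x + 3)


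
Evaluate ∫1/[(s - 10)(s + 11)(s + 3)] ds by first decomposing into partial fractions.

Cover-up: P = 1/273, Q = 1/168, R = -1/104. Decomposition: (1/273)/(s - 10) + (1/168)/(s + 11) - (1/104)/(s + 3). Integrate each term: (1/273) ln|(s - 10)| + (1/168) ln|(s + 11)| - (1/104) ln|(s + 3)| + C


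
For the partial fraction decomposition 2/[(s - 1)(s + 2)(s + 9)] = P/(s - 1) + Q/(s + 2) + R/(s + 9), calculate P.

Cover-up at s = 1: P = 2/[(1 + 2)(1 + 9)] = 2/[(3)(10)] = 2/30 = 1/15


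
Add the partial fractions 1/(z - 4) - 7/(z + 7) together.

Common denominator (z - 4)(z + 7). Numerator: 1(z + 7) - 7(z - 4) = (z + 7) - (7z - 28) = -6z + 35
Result: (-6z + 35)/[(z - 4)(z + 7)]


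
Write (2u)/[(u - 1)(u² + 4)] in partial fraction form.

At u=1: α = (2·1 + 0)/(1² + 4) = 2/5. β = -α = -2/5, γ = 2 - 1·α = 8/5
Result: (2/5)/(u - 1) - ((2/5)u - 8/5)/(u² + 4)


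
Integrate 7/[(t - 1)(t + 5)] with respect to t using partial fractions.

Decompose: 7/[(t - 1)(t + 5)] = (7/6)/(t - 1) - (7/6)/(t + 5). Integrate each term: (7/6) ln|(t - 1)| - (7/6) ln|(t + 5)| + C


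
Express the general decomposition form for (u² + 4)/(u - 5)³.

Repeated linear factor (power 3): P/(u - 5) + Q/(u - 5)² + R/(u - 5)³


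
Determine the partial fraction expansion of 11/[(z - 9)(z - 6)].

11/(z - 9)(z - 6) = α/(z - 9) + β/(z - 6). α = 11/(9 - 6) = 11/3, β = 11/(6 - 9) = -11/3
Result: (11/3)/(z - 9) - (11/3)/(z - 6)


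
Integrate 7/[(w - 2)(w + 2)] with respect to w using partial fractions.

Decompose: 7/[(w - 2)(w + 2)] = (7/4)/(w - 2) - (7/4)/(w + 2). Integrate each term: (7/4) ln|(w - 2)| - (7/4) ln|(w + 2)| + C


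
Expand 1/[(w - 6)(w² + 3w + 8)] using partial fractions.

Cover-up at w = 6: A = 1/(6² + 3·6 + 8) = 1/62. Then B = -A = -1/62, C = -A·(3 + 6) = -9/62
Result: (1/62)/(w - 6) - ((1/62)w + 9/62)/(w² + 3w + 8)


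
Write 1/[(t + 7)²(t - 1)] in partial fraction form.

Cover-up at t=1: γ = 1/(1 + 7)² = 1/64. Cover-up at t=-7: β = 1/(-7 - 1) = -1/8. Comparing t² coeff: α = -γ = -1/64
Result: (-1/64)/(t + 7) - (1/8)/(t + 7)² + (1/64)/(t - 1)


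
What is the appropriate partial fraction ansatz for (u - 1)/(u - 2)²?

Repeated linear factor: P/(u - 2) + Q/(u - 2)²


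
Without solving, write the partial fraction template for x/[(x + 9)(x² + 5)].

Linear + irreducible quadratic: P/(x + 9) + (Qx + R)/(x² + 5)


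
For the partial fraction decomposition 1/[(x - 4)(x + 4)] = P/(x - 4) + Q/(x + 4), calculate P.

Cover-up at x = 4: P = 1/(4 + 4) = 1/8


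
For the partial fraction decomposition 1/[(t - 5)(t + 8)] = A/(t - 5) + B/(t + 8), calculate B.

Cover-up at t = -8: B = 1/(-8 - 5) = -1/13


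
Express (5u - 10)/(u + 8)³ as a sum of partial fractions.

(5u - 10) = P(u + 8)² + Q(u + 8) + R. At u = -8: R = 5·(-8) - 10 = -50. Coefficients: P = 0, Q = 5
Result: 5/(u + 8)² - 50/(u + 8)³


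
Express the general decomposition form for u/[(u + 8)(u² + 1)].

Linear + irreducible quadratic: α/(u + 8) + (βu + γ)/(u² + 1)


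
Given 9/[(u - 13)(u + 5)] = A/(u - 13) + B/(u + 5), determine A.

Cover-up at u = 13: A = 9/(13 + 5) = 9/18 = 1/2


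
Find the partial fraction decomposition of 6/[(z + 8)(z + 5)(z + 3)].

Using cover-up method: P = 2/5, Q = -1, R = 3/5
Result: (2/5)/(z + 8) - 1/(z + 5) + (3/5)/(z + 3)


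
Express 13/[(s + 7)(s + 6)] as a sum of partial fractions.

13/(s + 7)(s + 6) = α/(s + 7) + β/(s + 6). α = 13/(-7 + 6) = -13, β = 13/(-6 + 7) = 13
Result: -13/(s + 7) + 13/(s + 6)


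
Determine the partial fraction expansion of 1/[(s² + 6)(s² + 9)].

Coefficient matching gives P = R = 0, Q = 1/(9-6) = 1/3, S = -Q = -1/3
Result: (1/3)/(s² + 6) - (1/3)/(s² + 9)


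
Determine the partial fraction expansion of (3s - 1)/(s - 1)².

(3s - 1) = P(s - 1) + Q. At s = 1: Q = 3·1 - 1 = 2. Coeff of s: P = 3
Result: 3/(s - 1) + 2/(s - 1)²


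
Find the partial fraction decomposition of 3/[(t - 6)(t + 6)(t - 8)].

Using cover-up method: α = -1/8, β = 1/56, γ = 3/28
Result: (-1/8)/(t - 6) + (1/56)/(t + 6) + (3/28)/(t - 8)


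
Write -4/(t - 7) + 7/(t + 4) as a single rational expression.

Common denominator (t - 7)(t + 4). Numerator: -4(t + 4) + 7(t - 7) = (-4t - 16) + (7t - 49) = 3t - 65
Result: (3t - 65)/[(t - 7)(t + 4)]


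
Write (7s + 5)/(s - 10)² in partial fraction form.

(7s + 5) = α(s - 10) + β. At s = 10: β = 7·10 + 5 = 75. Coeff of s: α = 7
Result: 7/(s - 10) + 75/(s - 10)²


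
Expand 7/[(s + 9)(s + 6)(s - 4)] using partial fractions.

Using cover-up method: A = 7/39, B = -7/30, C = 7/130
Result: (7/39)/(s + 9) - (7/30)/(s + 6) + (7/130)/(s - 4)


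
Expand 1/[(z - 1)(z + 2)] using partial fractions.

1/(z - 1)(z + 2) = P/(z - 1) + Q/(z + 2). P = 1/(1 + 2) = 1/3, Q = 1/(-2 - 1) = -1/3
Result: (1/3)/(z - 1) - (1/3)/(z + 2)


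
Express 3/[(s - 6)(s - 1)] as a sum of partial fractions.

3/(s - 6)(s - 1) = α/(s - 6) + β/(s - 1). α = 3/(6 - 1) = 3/5, β = 3/(1 - 6) = -3/5
Result: (3/5)/(s - 6) - (3/5)/(s - 1)


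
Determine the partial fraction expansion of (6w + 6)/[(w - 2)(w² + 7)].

At w=2: P = (6·2 + 6)/(2² + 7) = 18/11. Q = -P = -18/11, R = 6 - 2·P = 30/11
Result: (18/11)/(w - 2) - ((18/11)w - 30/11)/(w² + 7)


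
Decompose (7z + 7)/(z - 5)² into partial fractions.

(7z + 7) = A(z - 5) + B. At z = 5: B = 7·5 + 7 = 42. Coeff of z: A = 7
Result: 7/(z - 5) + 42/(z - 5)²


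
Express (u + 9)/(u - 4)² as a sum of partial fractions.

(u + 9) = P(u - 4) + Q. At u = 4: Q = 1·4 + 9 = 13. Coeff of u: P = 1
Result: 1/(u - 4) + 13/(u - 4)²


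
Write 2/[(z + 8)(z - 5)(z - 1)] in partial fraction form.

Using cover-up method: α = 2/117, β = 1/26, γ = -1/18
Result: (2/117)/(z + 8) + (1/26)/(z - 5) - (1/18)/(z - 1)


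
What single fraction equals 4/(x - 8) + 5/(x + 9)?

Common denominator (x - 8)(x + 9). Numerator: 4(x + 9) + 5(x - 8) = (4x + 36) + (5x - 40) = 9x - 4
Result: (9x - 4)/[(x - 8)(x + 9)]


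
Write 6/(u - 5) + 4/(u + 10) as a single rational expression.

Common denominator (u - 5)(u + 10). Numerator: 6(u + 10) + 4(u - 5) = (6u + 60) + (4u - 20) = 10u + 40
Result: (10u + 40)/[(u - 5)(u + 10)]


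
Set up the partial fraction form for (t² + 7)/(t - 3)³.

Repeated linear factor (power 3): A/(t - 3) + B/(t - 3)² + C/(t - 3)³


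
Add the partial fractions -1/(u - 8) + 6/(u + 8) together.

Common denominator (u - 8)(u + 8). Numerator: -1(u + 8) + 6(u - 8) = (-u - 8) + (6u - 48) = 5u - 56
Result: (5u - 56)/[(u - 8)(u + 8)]


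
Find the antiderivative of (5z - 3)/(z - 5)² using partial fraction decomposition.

Decompose: P = 5, Q = 5·5 - 3 = 22, so (5z - 3)/(z - 5)² = 5/(z - 5) + 22/(z - 5)². Integrate: ∫ P/(z - 5) dz = 5 ln|(z - 5)|; ∫ Q/(z - 5)² dz = -22/(z - 5). Sum: 5 ln|(z - 5)| - 22/(z - 5) + C


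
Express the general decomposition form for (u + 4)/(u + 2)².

Repeated linear factor: α/(u + 2) + β/(u + 2)²


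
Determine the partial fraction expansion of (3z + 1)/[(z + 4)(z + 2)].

At z=-4: P = (3·(-4) + 1)/(-4 + 2) = 11/2. At z=-2: Q = (3·(-2) + 1)/(-2 + 4) = -5/2
Result: (11/2)/(z + 4) - (5/2)/(z + 2)


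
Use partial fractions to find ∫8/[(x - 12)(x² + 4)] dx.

Cover-up at x=12: P = 8/(12²+4) = 2/37. Coeff matching: Q = -2/37, R = -24/37. Decomposition: (2/37)/(x - 12) - ((2/37)x + 24/37)/(x² + 4). Integrate: linear → ln, quadratic → (1/2)ln + arctan: (2/37) ln|(x - 12)| - (1/37) ln(x² + 4) - (12/37) arctan(x/2) + C


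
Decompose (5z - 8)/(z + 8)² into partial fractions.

(5z - 8) = A(z + 8) + B. At z = -8: B = 5·(-8) - 8 = -48. Coeff of z: A = 5
Result: 5/(z + 8) - 48/(z + 8)²


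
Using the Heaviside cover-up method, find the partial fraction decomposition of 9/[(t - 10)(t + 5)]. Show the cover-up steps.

Cover (t - 10): set t=10, get A = 9/(10 + 5) = 3/5. Cover (t + 5): set t=-5, get B = 9/(-5 - 10) = -3/5.
Result: (3/5)/(t - 10) - (3/5)/(t + 5)


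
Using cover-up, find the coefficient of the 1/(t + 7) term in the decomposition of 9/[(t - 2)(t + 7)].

Cover (t + 7), set t=-7: 9/((t - 2) at t=-7) = 9/(-9) = -1


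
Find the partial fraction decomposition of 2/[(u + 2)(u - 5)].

2/(u + 2)(u - 5) = α/(u + 2) + β/(u - 5). α = 2/(-2 - 5) = -2/7, β = 2/(5 + 2) = 2/7
Result: (-2/7)/(u + 2) + (2/7)/(u - 5)


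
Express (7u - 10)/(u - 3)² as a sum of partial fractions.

(7u - 10) = α(u - 3) + β. At u = 3: β = 7·3 - 10 = 11. Coeff of u: α = 7
Result: 7/(u - 3) + 11/(u - 3)²


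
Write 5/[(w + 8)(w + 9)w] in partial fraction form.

Using cover-up method: P = -5/8, Q = 5/9, R = 5/72
Result: (-5/8)/(w + 8) + (5/9)/(w + 9) + (5/72)/w


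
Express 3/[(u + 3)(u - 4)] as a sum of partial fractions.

3/(u + 3)(u - 4) = P/(u + 3) + Q/(u - 4). P = 3/(-3 - 4) = -3/7, Q = 3/(4 + 3) = 3/7
Result: (-3/7)/(u + 3) + (3/7)/(u - 4)


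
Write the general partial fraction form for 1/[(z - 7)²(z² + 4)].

Repeated linear + quadratic: A/(z - 7) + B/(z - 7)² + (Cz + D)/(z² + 4)


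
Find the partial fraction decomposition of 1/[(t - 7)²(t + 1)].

Cover-up at t=-1: γ = 1/(-1 - 7)² = 1/64. Cover-up at t=7: β = 1/(7 + 1) = 1/8. Comparing t² coeff: α = -γ = -1/64
Result: (-1/64)/(t - 7) + (1/8)/(t - 7)² + (1/64)/(t + 1)


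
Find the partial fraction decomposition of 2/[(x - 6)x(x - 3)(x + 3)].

Using Heaviside cover-up: (1/81)/(x - 6) + (1/27)/x - (1/27)/(x - 3) - (1/81)/(x + 3)


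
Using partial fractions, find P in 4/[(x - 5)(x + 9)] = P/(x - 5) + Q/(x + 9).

Cover-up at x = 5: P = 4/(5 + 9) = 4/14 = 2/7


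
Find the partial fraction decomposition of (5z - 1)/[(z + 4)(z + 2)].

At z=-4: A = (5·(-4) - 1)/(-4 + 2) = 21/2. At z=-2: B = (5·(-2) - 1)/(-2 + 4) = -11/2
Result: (21/2)/(z + 4) - (11/2)/(z + 2)


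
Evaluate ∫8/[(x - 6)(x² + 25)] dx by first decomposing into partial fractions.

Cover-up at x=6: P = 8/(6²+25) = 8/61. Coeff matching: Q = -8/61, R = -48/61. Decomposition: (8/61)/(x - 6) - ((8/61)x + 48/61)/(x² + 25). Integrate: linear → ln, quadratic → (1/2)ln + arctan: (8/61) ln|(x - 6)| - (4/61) ln(x² + 25) - (48/305) arctan(x/5) + C


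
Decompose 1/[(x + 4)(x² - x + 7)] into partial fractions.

Cover-up at x = -4: α = 1/((-4)² - 1·(-4) + 7) = 1/27. Then β = -α = -1/27, γ = -α·(-1 - 4) = 5/27
Result: (1/27)/(x + 4) - ((1/27)x - 5/27)/(x² - x + 7)


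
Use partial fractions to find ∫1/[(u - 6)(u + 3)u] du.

Cover-up: α = 1/54, β = 1/27, γ = -1/18. Decomposition: (1/54)/(u - 6) + (1/27)/(u + 3) - (1/18)/u. Integrate each term: (1/54) ln|(u - 6)| + (1/27) ln|(u + 3)| - (1/18) ln|u| + C


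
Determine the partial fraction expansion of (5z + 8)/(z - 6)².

(5z + 8) = A(z - 6) + B. At z = 6: B = 5·6 + 8 = 38. Coeff of z: A = 5
Result: 5/(z - 6) + 38/(z - 6)²


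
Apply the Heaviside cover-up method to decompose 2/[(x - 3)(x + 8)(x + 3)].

Cover (x - 3), x=3: P = 2/[(3 + 8)(3 + 3)] = 1/33. Cover (x + 8), x=-8: Q = 2/[(-8 - 3)(-8 + 3)] = 2/55. Cover (x + 3), x=-3: R = 2/[(-3 - 3)(-3 + 8)] = -1/15.
Result: (1/33)/(x - 3) + (2/55)/(x + 8) - (1/15)/(x + 3)


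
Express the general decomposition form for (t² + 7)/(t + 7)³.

Repeated linear factor (power 3): A/(t + 7) + B/(t + 7)² + C/(t + 7)³


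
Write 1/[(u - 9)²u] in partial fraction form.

Cover-up at u=0: γ = 1/(0 - 9)² = 1/81. Cover-up at u=9: β = 1/(9 - 0) = 1/9. Comparing u² coeff: α = -γ = -1/81
Result: (-1/81)/(u - 9) + (1/9)/(u - 9)² + (1/81)/u


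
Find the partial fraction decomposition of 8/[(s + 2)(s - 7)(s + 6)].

Using cover-up method: A = -2/9, B = 8/117, C = 2/13
Result: (-2/9)/(s + 2) + (8/117)/(s - 7) + (2/13)/(s + 6)


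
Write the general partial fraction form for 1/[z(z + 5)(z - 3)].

Three distinct linear factors: α/z + β/(z + 5) + γ/(z - 3)


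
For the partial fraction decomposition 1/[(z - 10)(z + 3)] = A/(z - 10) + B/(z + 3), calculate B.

Cover-up at z = -3: B = 1/(-3 - 10) = -1/13


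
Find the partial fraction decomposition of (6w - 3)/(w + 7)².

(6w - 3) = P(w + 7) + Q. At w = -7: Q = 6·(-7) - 3 = -45. Coeff of w: P = 6
Result: 6/(w + 7) - 45/(w + 7)²


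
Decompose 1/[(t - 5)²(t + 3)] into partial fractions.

Cover-up at t=-3: γ = 1/(-3 - 5)² = 1/64. Cover-up at t=5: β = 1/(5 + 3) = 1/8. Comparing t² coeff: α = -γ = -1/64
Result: (-1/64)/(t - 5) + (1/8)/(t - 5)² + (1/64)/(t + 3)


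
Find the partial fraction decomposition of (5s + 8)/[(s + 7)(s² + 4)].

At s=-7: P = (5·(-7) + 8)/((-7)² + 4) = -27/53. Q = -P = 27/53, R = 5 - (-7)·P = 76/53
Result: (-27/53)/(s + 7) + ((27/53)s + 76/53)/(s² + 4)


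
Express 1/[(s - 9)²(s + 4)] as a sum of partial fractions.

Cover-up at s=-4: C = 1/(-4 - 9)² = 1/169. Cover-up at s=9: B = 1/(9 + 4) = 1/13. Comparing s² coeff: A = -C = -1/169
Result: (-1/169)/(s - 9) + (1/13)/(s - 9)² + (1/169)/(s + 4)


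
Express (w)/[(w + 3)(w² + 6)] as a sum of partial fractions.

At w=-3: A = (1·(-3) + 0)/((-3)² + 6) = -1/5. B = -A = 1/5, C = 1 - (-3)·A = 2/5
Result: (-1/5)/(w + 3) + ((1/5)w + 2/5)/(w² + 6)


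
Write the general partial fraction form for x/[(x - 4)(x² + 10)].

Linear + irreducible quadratic: A/(x - 4) + (Bx + C)/(x² + 10)


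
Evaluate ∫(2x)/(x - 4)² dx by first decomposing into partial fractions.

Decompose: α = 2, β = 2·4 + 0 = 8, so (2x)/(x - 4)² = 2/(x - 4) + 8/(x - 4)². Integrate: ∫ α/(x - 4) dx = 2 ln|(x - 4)|; ∫ β/(x - 4)² dx = -8/(x - 4). Sum: 2 ln|(x - 4)| - 8/(x - 4) + C


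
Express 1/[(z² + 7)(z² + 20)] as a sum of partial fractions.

Coefficient matching gives P = R = 0, Q = 1/(20-7) = 1/13, S = -Q = -1/13
Result: (1/13)/(z² + 7) - (1/13)/(z² + 20)


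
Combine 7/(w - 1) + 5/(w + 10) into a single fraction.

Common denominator (w - 1)(w + 10). Numerator: 7(w + 10) + 5(w - 1) = (7w + 70) + (5w - 5) = 12w + 65
Result: (12w + 65)/[(w - 1)(w + 10)]


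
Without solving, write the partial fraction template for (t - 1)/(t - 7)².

Repeated linear factor: α/(t - 7) + β/(t - 7)²


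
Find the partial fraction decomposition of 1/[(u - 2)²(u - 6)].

Cover-up at u=6: C = 1/(6 - 2)² = 1/16. Cover-up at u=2: B = 1/(2 - 6) = -1/4. Comparing u² coeff: A = -C = -1/16
Result: (-1/16)/(u - 2) - (1/4)/(u - 2)² + (1/16)/(u - 6)


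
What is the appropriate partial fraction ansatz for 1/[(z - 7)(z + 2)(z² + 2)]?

Two linear + quadratic: A/(z - 7) + B/(z + 2) + (Cz + D)/(z² + 2)


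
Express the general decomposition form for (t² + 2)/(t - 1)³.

Repeated linear factor (power 3): α/(t - 1) + β/(t - 1)² + γ/(t - 1)³


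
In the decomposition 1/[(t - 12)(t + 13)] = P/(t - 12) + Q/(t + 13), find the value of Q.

Cover-up at t = -13: Q = 1/(-13 - 12) = -1/25


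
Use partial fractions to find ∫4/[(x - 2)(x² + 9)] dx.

Cover-up at x=2: α = 4/(2²+9) = 4/13. Coeff matching: β = -4/13, γ = -8/13. Decomposition: (4/13)/(x - 2) - ((4/13)x + 8/13)/(x² + 9). Integrate: linear → ln, quadratic → (1/2)ln + arctan: (4/13) ln|(x - 2)| - (2/13) ln(x² + 9) - (8/39) arctan(x/3) + C


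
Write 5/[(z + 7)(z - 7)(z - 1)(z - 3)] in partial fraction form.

Using Heaviside cover-up: (-1/224)/(z + 7) + (5/336)/(z - 7) + (5/96)/(z - 1) - (1/16)/(z - 3)


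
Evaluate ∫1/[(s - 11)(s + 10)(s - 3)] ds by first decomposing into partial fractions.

Cover-up: α = 1/168, β = 1/273, γ = -1/104. Decomposition: (1/168)/(s - 11) + (1/273)/(s + 10) - (1/104)/(s - 3). Integrate each term: (1/168) ln|(s - 11)| + (1/273) ln|(s + 10)| - (1/104) ln|(s - 3)| + C


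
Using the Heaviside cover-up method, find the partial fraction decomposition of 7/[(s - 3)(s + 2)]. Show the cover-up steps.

Cover (s - 3): set s=3, get P = 7/(3 + 2) = 7/5. Cover (s + 2): set s=-2, get Q = 7/(-2 - 3) = -7/5.
Result: (7/5)/(s - 3) - (7/5)/(s + 2)


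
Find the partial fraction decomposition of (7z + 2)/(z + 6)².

(7z + 2) = P(z + 6) + Q. At z = -6: Q = 7·(-6) + 2 = -40. Coeff of z: P = 7
Result: 7/(z + 6) - 40/(z + 6)²


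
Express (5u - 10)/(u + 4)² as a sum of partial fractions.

(5u - 10) = P(u + 4) + Q. At u = -4: Q = 5·(-4) - 10 = -30. Coeff of u: P = 5
Result: 5/(u + 4) - 30/(u + 4)²
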